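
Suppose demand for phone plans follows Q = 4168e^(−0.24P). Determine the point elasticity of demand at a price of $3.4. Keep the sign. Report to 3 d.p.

At P = 3.4, Q = 1843.077.
dQ/dP = −0.24·4168e^(−0.24P) = −0.24Q = -442.338.
ε = (dQ/dP)(P/Q) = (-442.338)(3.4/1843.077).

-0.816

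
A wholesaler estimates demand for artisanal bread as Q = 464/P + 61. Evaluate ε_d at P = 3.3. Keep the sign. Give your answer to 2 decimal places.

At P = 3.3, Q = 201.606.
dQ/dP = −464/P² = -42.608.
ε = (dQ/dP)(P/Q) = (-42.608)(3.3/201.606).

-0.70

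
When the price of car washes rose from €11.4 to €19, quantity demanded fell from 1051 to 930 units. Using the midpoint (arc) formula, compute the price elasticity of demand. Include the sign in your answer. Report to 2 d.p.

ΔQ = 930 − 1051 = -121; ΔP = 19 − 11.4 = 7.6.
Midpoints: P̄ = 15.20, Q̄ = 990.5.
ε = (ΔQ/ΔP)(P̄/Q̄) = (-121/7.6)(15.20/990.5).

-0.24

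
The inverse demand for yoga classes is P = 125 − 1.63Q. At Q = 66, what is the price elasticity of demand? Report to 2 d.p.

-0.16

At Q = 66, P = 125 − 1.63(66) = 17.42.
dP/dQ = −1.63, so dQ/dP = 1/(−1.63) = -0.613.
ε = (dQ/dP)(P/Q) = (-0.613)(17.42/66).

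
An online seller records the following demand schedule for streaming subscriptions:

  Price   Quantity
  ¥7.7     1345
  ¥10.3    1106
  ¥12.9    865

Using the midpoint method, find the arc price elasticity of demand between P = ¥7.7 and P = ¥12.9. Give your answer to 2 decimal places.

At P = 7.7, Q = 1345; at P = 12.9, Q = 865.
ΔQ = -480, ΔP = 5.2. Midpoints: P̄ = 10.30, Q̄ = 1105.0.
ε = (ΔQ/ΔP)(P̄/Q̄) = (-480/5.2)(10.30/1105.0).

-0.86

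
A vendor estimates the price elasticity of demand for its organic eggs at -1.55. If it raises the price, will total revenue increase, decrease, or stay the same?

decrease

|ε| = 1.55 > 1, so demand is elastic. A price rise therefore reduces total revenue.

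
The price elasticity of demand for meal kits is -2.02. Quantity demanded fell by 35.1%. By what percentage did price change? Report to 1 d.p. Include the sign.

17.4%

%ΔP ≈ %ΔQ / ε = (-35.1%)/(-2.02) = 17.38%.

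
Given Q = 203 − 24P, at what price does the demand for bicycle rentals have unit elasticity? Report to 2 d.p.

4.23

For linear demand Q = a − bP, ε = −bP/(a − bP). |ε| = 1 when bP = a − bP, i.e. P = a/(2b).
P = 203/(2·24) = 203/48 = 4.2292.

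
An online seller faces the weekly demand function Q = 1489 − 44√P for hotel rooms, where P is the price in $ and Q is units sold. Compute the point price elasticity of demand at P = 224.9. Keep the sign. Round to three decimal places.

At P = 224.9, Q = 829.147.
dQ/dP = −44/(2√P) = -1.467.
ε = (dQ/dP)(P/Q) = (-1.467)(224.9/829.147).

-0.398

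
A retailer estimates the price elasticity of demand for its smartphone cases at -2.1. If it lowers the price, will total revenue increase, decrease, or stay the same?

|ε| = 2.10 > 1, so demand is elastic. A price cut therefore raises total revenue.

increase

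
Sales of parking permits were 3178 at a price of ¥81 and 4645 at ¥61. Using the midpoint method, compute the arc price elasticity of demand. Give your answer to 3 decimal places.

ΔQ = 4645 − 3178 = 1467; ΔP = 61 − 81 = -20.
Midpoints: P̄ = 71.00, Q̄ = 3911.5.
ε = (ΔQ/ΔP)(P̄/Q̄) = (1467/-20)(71.00/3911.5).

-1.331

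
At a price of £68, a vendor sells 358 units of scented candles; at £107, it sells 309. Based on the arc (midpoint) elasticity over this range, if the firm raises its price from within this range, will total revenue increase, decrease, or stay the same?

Arc ε = (-49/39)(87.50/333.5) ≈ -0.330.
|ε| = 0.33 < 1, so demand is inelastic. A price rise therefore raises total revenue.

increase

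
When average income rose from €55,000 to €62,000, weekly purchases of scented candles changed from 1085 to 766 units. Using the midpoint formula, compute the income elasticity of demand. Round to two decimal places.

ΔQ = -319, ΔI = 7000. Midpoints: Ī = 58,500, Q̄ = 925.5.
ε_I = (ΔQ/ΔI)(Ī/Q̄) = (-319/7000)(58500/925.5).
ε_I < 0, so the good is inferior.

-2.88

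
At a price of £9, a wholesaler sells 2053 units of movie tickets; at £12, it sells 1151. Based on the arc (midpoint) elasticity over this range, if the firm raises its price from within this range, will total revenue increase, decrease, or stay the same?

Arc ε = (-902/3)(10.50/1602.0) ≈ -1.971.
|ε| = 1.97 > 1, so demand is elastic. A price rise therefore reduces total revenue.

decrease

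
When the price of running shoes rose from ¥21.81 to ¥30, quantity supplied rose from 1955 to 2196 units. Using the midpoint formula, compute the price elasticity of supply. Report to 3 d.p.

0.367

ΔQ = 2196 − 1955 = 241; ΔP = 30 − 21.81 = 8.19.
Midpoints: P̄ = 25.91, Q̄ = 2075.5.
ε_s = (ΔQ/ΔP)(P̄/Q̄) = (241/8.19)(25.91/2075.5).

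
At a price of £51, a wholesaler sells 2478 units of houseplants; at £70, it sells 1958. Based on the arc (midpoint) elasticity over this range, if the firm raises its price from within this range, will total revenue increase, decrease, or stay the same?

increase

Arc ε = (-520/19)(60.50/2218.0) ≈ -0.747.
|ε| = 0.75 < 1, so demand is inelastic. A price rise therefore raises total revenue.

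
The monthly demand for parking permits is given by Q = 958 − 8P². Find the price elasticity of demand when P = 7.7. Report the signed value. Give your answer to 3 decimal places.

-1.961

At P = 7.7, Q = 483.680.
dQ/dP = −16P = -123.200.
ε = (dQ/dP)(P/Q) = (-123.200)(7.7/483.680).
|ε| > 1, so demand is elastic at this price.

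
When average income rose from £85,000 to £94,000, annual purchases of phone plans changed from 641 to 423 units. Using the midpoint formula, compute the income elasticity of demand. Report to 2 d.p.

-4.07

ΔQ = -218, ΔI = 9000. Midpoints: Ī = 89,500, Q̄ = 532.0.
ε_I = (ΔQ/ΔI)(Ī/Q̄) = (-218/9000)(89500/532.0).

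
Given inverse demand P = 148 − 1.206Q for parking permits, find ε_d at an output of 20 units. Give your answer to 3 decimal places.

At Q = 20, P = 148 − 1.206(20) = 123.88.
dP/dQ = −1.206, so dQ/dP = 1/(−1.206) = -0.829.
ε = (dQ/dP)(P/Q) = (-0.829)(123.88/20).

-5.136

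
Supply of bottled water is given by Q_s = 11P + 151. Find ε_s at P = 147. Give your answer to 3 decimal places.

At P = 147, Q_s = 1768.
dQ_s/dP = 11.
ε_s = (dQ_s/dP)(P/Q_s) = (11)(147/1768).

0.915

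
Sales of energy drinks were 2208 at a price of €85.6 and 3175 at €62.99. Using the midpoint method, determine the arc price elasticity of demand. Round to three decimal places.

ΔQ = 3175 − 2208 = 967; ΔP = 62.99 − 85.6 = -22.61.
Midpoints: P̄ = 74.30, Q̄ = 2691.5.
ε = (ΔQ/ΔP)(P̄/Q̄) = (967/-22.61)(74.30/2691.5).

-1.181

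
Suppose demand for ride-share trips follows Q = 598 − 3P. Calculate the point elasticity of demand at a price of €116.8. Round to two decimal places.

-1.42

At P = 116.8, Q = 247.600.
dQ/dP = −3.
ε = (dQ/dP)(P/Q) = (-3)(116.8/247.600).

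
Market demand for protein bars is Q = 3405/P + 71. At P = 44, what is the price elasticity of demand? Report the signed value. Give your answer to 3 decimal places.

At P = 44, Q = 148.386.
dQ/dP = −3405/P² = -1.759.
ε = (dQ/dP)(P/Q) = (-1.759)(44/148.386).
|ε| < 1, so demand is inelastic at this price.

-0.522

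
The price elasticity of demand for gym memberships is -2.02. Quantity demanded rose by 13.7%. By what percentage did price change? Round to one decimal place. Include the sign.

-6.8%

%ΔP ≈ %ΔQ / ε = (13.7%)/(-2.02) = -6.78%.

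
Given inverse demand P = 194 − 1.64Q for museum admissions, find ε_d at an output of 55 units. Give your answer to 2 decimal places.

At Q = 55, P = 194 − 1.64(55) = 103.80.
dP/dQ = −1.64, so dQ/dP = 1/(−1.64) = -0.610.
ε = (dQ/dP)(P/Q) = (-0.610)(103.80/55).

-1.15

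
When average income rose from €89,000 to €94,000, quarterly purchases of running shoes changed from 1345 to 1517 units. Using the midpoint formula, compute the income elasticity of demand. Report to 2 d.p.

2.20

ΔQ = 172, ΔI = 5000. Midpoints: Ī = 91,500, Q̄ = 1431.0.
ε_I = (ΔQ/ΔI)(Ī/Q̄) = (172/5000)(91500/1431.0).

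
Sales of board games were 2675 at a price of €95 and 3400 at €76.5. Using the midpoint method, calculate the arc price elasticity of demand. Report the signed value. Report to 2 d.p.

-1.11

ΔQ = 3400 − 2675 = 725; ΔP = 76.5 − 95 = -18.5.
Midpoints: P̄ = 85.75, Q̄ = 3037.5.
ε = (ΔQ/ΔP)(P̄/Q̄) = (725/-18.5)(85.75/3037.5).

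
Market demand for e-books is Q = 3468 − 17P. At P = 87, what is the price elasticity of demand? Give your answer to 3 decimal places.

-0.744

At P = 87, Q = 1989.
dQ/dP = −17.
ε = (dQ/dP)(P/Q) = (-17)(87/1989).
|ε| < 1, so demand is inelastic at this price.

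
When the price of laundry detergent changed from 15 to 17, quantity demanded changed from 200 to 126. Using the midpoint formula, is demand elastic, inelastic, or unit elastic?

Arc ε ≈ -3.632.
|ε| = 3.63 > 1.

elastic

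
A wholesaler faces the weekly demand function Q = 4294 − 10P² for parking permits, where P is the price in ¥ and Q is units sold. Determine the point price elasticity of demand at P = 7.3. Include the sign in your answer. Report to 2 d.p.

-0.28

At P = 7.3, Q = 3761.100.
dQ/dP = −20P = -146.
ε = (dQ/dP)(P/Q) = (-146)(7.3/3761.100).
|ε| < 1, so demand is inelastic at this price.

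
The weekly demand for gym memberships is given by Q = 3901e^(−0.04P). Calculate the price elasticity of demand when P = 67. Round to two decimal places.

At P = 67, Q = 267.465.
dQ/dP = −0.04·3901e^(−0.04P) = −0.04Q = -10.699.
ε = (dQ/dP)(P/Q) = (-10.699)(67/267.465).

-2.68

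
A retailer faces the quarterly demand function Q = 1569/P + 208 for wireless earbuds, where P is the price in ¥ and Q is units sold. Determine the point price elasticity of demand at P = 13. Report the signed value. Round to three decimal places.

-0.367

At P = 13, Q = 328.692.
dQ/dP = −1569/P² = -9.284.
ε = (dQ/dP)(P/Q) = (-9.284)(13/328.692).
|ε| < 1, so demand is inelastic at this price.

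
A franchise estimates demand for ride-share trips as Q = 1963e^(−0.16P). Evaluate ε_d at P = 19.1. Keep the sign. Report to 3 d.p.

-3.056

At P = 19.1, Q = 92.409.
dQ/dP = −0.16·1963e^(−0.16P) = −0.16Q = -14.786.
ε = (dQ/dP)(P/Q) = (-14.786)(19.1/92.409).
|ε| > 1, so demand is elastic at this price.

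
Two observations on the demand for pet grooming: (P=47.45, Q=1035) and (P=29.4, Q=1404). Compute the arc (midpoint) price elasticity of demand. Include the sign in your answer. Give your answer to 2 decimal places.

ΔQ = 1404 − 1035 = 369; ΔP = 29.4 − 47.45 = -18.05.
Midpoints: P̄ = 38.42, Q̄ = 1219.5.
ε = (ΔQ/ΔP)(P̄/Q̄) = (369/-18.05)(38.42/1219.5).

-0.64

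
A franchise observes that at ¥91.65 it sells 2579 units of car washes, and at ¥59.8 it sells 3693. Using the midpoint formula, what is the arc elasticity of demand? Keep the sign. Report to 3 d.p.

ΔQ = 3693 − 2579 = 1114; ΔP = 59.8 − 91.65 = -31.85.
Midpoints: P̄ = 75.72, Q̄ = 3136.0.
ε = (ΔQ/ΔP)(P̄/Q̄) = (1114/-31.85)(75.72/3136.0).

-0.845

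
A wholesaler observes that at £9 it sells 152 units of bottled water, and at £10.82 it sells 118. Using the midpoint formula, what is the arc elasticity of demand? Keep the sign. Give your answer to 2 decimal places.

ΔQ = 118 − 152 = -34; ΔP = 10.82 − 9 = 1.82.
Midpoints: P̄ = 9.91, Q̄ = 135.0.
ε = (ΔQ/ΔP)(P̄/Q̄) = (-34/1.82)(9.91/135.0).

-1.37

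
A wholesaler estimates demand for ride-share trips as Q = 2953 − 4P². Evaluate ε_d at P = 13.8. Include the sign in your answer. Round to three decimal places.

-0.695

At P = 13.8, Q = 2191.240.
dQ/dP = −8P = -110.400.
ε = (dQ/dP)(P/Q) = (-110.400)(13.8/2191.240).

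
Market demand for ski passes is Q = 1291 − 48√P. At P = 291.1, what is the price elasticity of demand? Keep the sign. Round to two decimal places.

-0.87

At P = 291.1, Q = 472.041.
dQ/dP = −48/(2√P) = -1.407.
ε = (dQ/dP)(P/Q) = (-1.407)(291.1/472.041).
|ε| < 1, so demand is inelastic at this price.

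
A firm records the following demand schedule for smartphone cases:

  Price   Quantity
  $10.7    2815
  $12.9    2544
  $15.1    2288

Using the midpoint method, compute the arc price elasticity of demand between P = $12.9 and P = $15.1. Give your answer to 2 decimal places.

At P = 12.9, Q = 2544; at P = 15.1, Q = 2288.
ΔQ = -256, ΔP = 2.2. Midpoints: P̄ = 14.00, Q̄ = 2416.0.
ε = (ΔQ/ΔP)(P̄/Q̄) = (-256/2.2)(14.00/2416.0).

-0.67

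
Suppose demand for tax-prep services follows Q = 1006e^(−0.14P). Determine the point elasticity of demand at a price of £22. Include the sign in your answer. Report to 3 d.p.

-3.080

At P = 22, Q = 46.235.
dQ/dP = −0.14·1006e^(−0.14P) = −0.14Q = -6.473.
ε = (dQ/dP)(P/Q) = (-6.473)(22/46.235).
|ε| > 1, so demand is elastic at this price.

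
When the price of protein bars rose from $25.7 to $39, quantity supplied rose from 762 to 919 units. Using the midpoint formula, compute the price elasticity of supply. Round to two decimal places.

0.45

ΔQ = 919 − 762 = 157; ΔP = 39 − 25.7 = 13.3.
Midpoints: P̄ = 32.35, Q̄ = 840.5.
ε_s = (ΔQ/ΔP)(P̄/Q̄) = (157/13.3)(32.35/840.5).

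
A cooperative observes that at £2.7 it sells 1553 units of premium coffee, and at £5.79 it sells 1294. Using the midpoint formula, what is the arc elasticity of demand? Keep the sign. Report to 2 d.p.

ΔQ = 1294 − 1553 = -259; ΔP = 5.79 − 2.7 = 3.09.
Midpoints: P̄ = 4.25, Q̄ = 1423.5.
ε = (ΔQ/ΔP)(P̄/Q̄) = (-259/3.09)(4.25/1423.5).

-0.25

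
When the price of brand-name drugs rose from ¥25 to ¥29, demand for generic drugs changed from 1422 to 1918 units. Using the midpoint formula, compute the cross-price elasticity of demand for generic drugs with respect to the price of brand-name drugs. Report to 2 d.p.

2.00

ΔQ_x = 1918 − 1422 = 496; ΔP_y = 29 − 25 = 4.
Midpoints: P̄_y = 27.00, Q̄_x = 1670.0.
ε_xy = (ΔQ_x/ΔP_y)(P̄_y/Q̄_x) = (496/4)(27.00/1670.0).
ε_xy > 0, so the goods are substitutes.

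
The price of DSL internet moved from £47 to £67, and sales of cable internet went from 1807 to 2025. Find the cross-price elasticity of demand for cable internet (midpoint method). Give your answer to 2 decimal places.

ΔQ_x = 2025 − 1807 = 218; ΔP_y = 67 − 47 = 20.
Midpoints: P̄_y = 57.00, Q̄_x = 1916.0.
ε_xy = (ΔQ_x/ΔP_y)(P̄_y/Q̄_x) = (218/20)(57.00/1916.0).

0.32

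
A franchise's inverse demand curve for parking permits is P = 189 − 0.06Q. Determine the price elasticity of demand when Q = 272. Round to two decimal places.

At Q = 272, P = 189 − 0.06(272) = 172.68.
dP/dQ = −0.06, so dQ/dP = 1/(−0.06) = -16.667.
ε = (dQ/dP)(P/Q) = (-16.667)(172.68/272).

-10.58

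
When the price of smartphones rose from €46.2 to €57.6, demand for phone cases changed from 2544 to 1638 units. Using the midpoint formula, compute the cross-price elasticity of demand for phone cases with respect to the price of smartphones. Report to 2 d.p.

ΔQ_x = 1638 − 2544 = -906; ΔP_y = 57.6 − 46.2 = 11.4.
Midpoints: P̄_y = 51.90, Q̄_x = 2091.0.
ε_xy = (ΔQ_x/ΔP_y)(P̄_y/Q̄_x) = (-906/11.4)(51.90/2091.0).

-1.97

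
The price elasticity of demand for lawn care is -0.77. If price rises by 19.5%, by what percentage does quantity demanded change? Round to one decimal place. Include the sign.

%ΔQ ≈ ε × %ΔP = (-0.77)(19.5%) = -15.02%.

-15.0%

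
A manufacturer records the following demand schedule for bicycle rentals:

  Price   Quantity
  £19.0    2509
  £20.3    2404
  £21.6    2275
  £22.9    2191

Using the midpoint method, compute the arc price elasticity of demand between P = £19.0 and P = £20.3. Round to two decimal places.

At P = 19.0, Q = 2509; at P = 20.3, Q = 2404.
ΔQ = -105, ΔP = 1.3. Midpoints: P̄ = 19.65, Q̄ = 2456.5.
ε = (ΔQ/ΔP)(P̄/Q̄) = (-105/1.3)(19.65/2456.5).

-0.65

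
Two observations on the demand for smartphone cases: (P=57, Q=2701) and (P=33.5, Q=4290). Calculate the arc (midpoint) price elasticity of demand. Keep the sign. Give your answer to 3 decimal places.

-0.875

ΔQ = 4290 − 2701 = 1589; ΔP = 33.5 − 57 = -23.5.
Midpoints: P̄ = 45.25, Q̄ = 3495.5.
ε = (ΔQ/ΔP)(P̄/Q̄) = (1589/-23.5)(45.25/3495.5).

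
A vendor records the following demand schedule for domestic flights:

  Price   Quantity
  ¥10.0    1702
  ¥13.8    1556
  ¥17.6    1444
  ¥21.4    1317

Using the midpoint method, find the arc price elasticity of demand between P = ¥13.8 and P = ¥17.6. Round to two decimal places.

-0.31

At P = 13.8, Q = 1556; at P = 17.6, Q = 1444.
ΔQ = -112, ΔP = 3.8. Midpoints: P̄ = 15.70, Q̄ = 1500.0.
ε = (ΔQ/ΔP)(P̄/Q̄) = (-112/3.8)(15.70/1500.0).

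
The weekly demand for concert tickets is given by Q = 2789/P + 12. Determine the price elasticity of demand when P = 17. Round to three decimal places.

At P = 17, Q = 176.059.
dQ/dP = −2789/P² = -9.651.
ε = (dQ/dP)(P/Q) = (-9.651)(17/176.059).

-0.932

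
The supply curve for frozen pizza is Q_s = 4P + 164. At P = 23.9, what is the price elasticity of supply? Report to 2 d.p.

0.37

At P = 23.9, Q_s = 259.60.
dQ_s/dP = 4.
ε_s = (dQ_s/dP)(P/Q_s) = (4)(23.9/259.60).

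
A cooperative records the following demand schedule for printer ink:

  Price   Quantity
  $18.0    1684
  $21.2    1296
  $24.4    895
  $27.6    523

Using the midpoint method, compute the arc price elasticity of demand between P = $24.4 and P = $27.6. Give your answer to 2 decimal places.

At P = 24.4, Q = 895; at P = 27.6, Q = 523.
ΔQ = -372, ΔP = 3.2. Midpoints: P̄ = 26.00, Q̄ = 709.0.
ε = (ΔQ/ΔP)(P̄/Q̄) = (-372/3.2)(26.00/709.0).

-4.26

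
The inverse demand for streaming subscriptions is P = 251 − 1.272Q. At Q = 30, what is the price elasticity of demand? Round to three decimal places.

At Q = 30, P = 251 − 1.272(30) = 212.84.
dP/dQ = −1.272, so dQ/dP = 1/(−1.272) = -0.786.
ε = (dQ/dP)(P/Q) = (-0.786)(212.84/30).

-5.578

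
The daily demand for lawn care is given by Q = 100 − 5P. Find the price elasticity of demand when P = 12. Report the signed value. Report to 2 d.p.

At P = 12, Q = 40.
dQ/dP = −5.
ε = (dQ/dP)(P/Q) = (-5)(12/40).

-1.50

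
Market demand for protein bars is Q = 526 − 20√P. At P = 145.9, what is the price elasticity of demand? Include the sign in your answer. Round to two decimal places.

-0.42

At P = 145.9, Q = 284.422.
dQ/dP = −20/(2√P) = -0.828.
ε = (dQ/dP)(P/Q) = (-0.828)(145.9/284.422).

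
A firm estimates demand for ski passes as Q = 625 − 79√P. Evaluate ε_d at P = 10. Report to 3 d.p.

-0.333

At P = 10, Q = 375.180.
dQ/dP = −79/(2√P) = -12.491.
ε = (dQ/dP)(P/Q) = (-12.491)(10/375.180).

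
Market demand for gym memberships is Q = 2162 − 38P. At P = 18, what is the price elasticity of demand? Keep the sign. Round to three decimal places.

At P = 18, Q = 1478.
dQ/dP = −38.
ε = (dQ/dP)(P/Q) = (-38)(18/1478).
|ε| < 1, so demand is inelastic at this price.

-0.463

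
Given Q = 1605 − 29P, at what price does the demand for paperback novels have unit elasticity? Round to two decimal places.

For linear demand Q = a − bP, ε = −bP/(a − bP). |ε| = 1 when bP = a − bP, i.e. P = a/(2b).
P = 1605/(2·29) = 1605/58 = 27.6724.

27.67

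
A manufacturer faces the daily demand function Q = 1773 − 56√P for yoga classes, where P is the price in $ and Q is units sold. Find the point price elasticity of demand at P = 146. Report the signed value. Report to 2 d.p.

-0.31

At P = 146, Q = 1096.349.
dQ/dP = −56/(2√P) = -2.317.
ε = (dQ/dP)(P/Q) = (-2.317)(146/1096.349).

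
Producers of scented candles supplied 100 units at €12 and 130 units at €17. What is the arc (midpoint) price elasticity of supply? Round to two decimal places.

0.76

ΔQ = 130 − 100 = 30; ΔP = 17 − 12 = 5.
Midpoints: P̄ = 14.50, Q̄ = 115.0.
ε_s = (ΔQ/ΔP)(P̄/Q̄) = (30/5)(14.50/115.0).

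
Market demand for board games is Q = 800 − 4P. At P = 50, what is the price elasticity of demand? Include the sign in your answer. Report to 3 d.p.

-0.333

At P = 50, Q = 600.
dQ/dP = −4.
ε = (dQ/dP)(P/Q) = (-4)(50/600).
|ε| < 1, so demand is inelastic at this price.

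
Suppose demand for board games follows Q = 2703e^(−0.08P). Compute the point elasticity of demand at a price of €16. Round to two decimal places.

At P = 16, Q = 751.535.
dQ/dP = −0.08·2703e^(−0.08P) = −0.08Q = -60.123.
ε = (dQ/dP)(P/Q) = (-60.123)(16/751.535).

-1.28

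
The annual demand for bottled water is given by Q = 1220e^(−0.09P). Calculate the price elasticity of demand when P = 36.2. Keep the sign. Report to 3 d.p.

At P = 36.2, Q = 46.928.
dQ/dP = −0.09·1220e^(−0.09P) = −0.09Q = -4.223.
ε = (dQ/dP)(P/Q) = (-4.223)(36.2/46.928).

-3.258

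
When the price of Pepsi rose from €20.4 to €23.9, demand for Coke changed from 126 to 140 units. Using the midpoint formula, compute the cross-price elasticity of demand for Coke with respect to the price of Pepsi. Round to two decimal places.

0.67

ΔQ_x = 140 − 126 = 14; ΔP_y = 23.9 − 20.4 = 3.5.
Midpoints: P̄_y = 22.15, Q̄_x = 133.0.
ε_xy = (ΔQ_x/ΔP_y)(P̄_y/Q̄_x) = (14/3.5)(22.15/133.0).
ε_xy > 0, so the goods are substitutes.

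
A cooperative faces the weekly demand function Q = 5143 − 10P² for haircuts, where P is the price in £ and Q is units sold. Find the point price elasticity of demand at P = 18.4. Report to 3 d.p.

At P = 18.4, Q = 1757.400.
dQ/dP = −20P = -368.
ε = (dQ/dP)(P/Q) = (-368)(18.4/1757.400).

-3.853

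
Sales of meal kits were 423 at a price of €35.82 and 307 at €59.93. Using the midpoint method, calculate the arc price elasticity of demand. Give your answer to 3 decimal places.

ΔQ = 307 − 423 = -116; ΔP = 59.93 − 35.82 = 24.11.
Midpoints: P̄ = 47.88, Q̄ = 365.0.
ε = (ΔQ/ΔP)(P̄/Q̄) = (-116/24.11)(47.88/365.0).

-0.631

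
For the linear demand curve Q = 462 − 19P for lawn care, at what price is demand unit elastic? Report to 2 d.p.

For linear demand Q = a − bP, ε = −bP/(a − bP). |ε| = 1 when bP = a − bP, i.e. P = a/(2b).
P = 462/(2·19) = 462/38 = 12.1579.

12.16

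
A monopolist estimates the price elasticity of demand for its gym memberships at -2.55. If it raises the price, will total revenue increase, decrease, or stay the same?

|ε| = 2.55 > 1, so demand is elastic. A price rise therefore reduces total revenue.

decrease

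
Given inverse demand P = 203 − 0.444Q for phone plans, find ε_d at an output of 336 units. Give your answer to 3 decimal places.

-0.361

At Q = 336, P = 203 − 0.444(336) = 53.82.
dP/dQ = −0.444, so dQ/dP = 1/(−0.444) = -2.252.
ε = (dQ/dP)(P/Q) = (-2.252)(53.82/336).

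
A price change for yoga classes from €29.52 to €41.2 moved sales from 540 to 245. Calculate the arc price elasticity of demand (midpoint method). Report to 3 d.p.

-2.275

ΔQ = 245 − 540 = -295; ΔP = 41.2 − 29.52 = 11.68.
Midpoints: P̄ = 35.36, Q̄ = 392.5.
ε = (ΔQ/ΔP)(P̄/Q̄) = (-295/11.68)(35.36/392.5).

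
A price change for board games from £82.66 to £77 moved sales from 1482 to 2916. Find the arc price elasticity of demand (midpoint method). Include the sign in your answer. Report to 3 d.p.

ΔQ = 2916 − 1482 = 1434; ΔP = 77 − 82.66 = -5.66.
Midpoints: P̄ = 79.83, Q̄ = 2199.0.
ε = (ΔQ/ΔP)(P̄/Q̄) = (1434/-5.66)(79.83/2199.0).

-9.198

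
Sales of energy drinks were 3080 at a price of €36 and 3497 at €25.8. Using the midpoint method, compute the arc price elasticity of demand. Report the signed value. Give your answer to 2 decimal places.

-0.38

ΔQ = 3497 − 3080 = 417; ΔP = 25.8 − 36 = -10.2.
Midpoints: P̄ = 30.90, Q̄ = 3288.5.
ε = (ΔQ/ΔP)(P̄/Q̄) = (417/-10.2)(30.90/3288.5).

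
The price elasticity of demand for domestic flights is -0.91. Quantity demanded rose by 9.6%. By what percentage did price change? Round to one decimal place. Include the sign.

%ΔP ≈ %ΔQ / ε = (9.6%)/(-0.91) = -10.55%.

-10.5%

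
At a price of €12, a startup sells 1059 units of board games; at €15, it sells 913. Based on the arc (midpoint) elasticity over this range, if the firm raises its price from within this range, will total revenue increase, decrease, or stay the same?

increase

Arc ε = (-146/3)(13.50/986.0) ≈ -0.666.
|ε| = 0.67 < 1, so demand is inelastic. A price rise therefore raises total revenue.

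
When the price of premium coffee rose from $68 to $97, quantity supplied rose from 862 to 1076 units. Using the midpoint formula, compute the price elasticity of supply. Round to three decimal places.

0.628

ΔQ = 1076 − 862 = 214; ΔP = 97 − 68 = 29.
Midpoints: P̄ = 82.50, Q̄ = 969.0.
ε_s = (ΔQ/ΔP)(P̄/Q̄) = (214/29)(82.50/969.0).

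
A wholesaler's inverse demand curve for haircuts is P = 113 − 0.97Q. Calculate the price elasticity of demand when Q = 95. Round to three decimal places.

At Q = 95, P = 113 − 0.97(95) = 20.85.
dP/dQ = −0.97, so dQ/dP = 1/(−0.97) = -1.031.
ε = (dQ/dP)(P/Q) = (-1.031)(20.85/95).

-0.226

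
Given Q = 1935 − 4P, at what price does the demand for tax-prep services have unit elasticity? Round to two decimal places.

For linear demand Q = a − bP, ε = −bP/(a − bP). |ε| = 1 when bP = a − bP, i.e. P = a/(2b).
P = 1935/(2·4) = 1935/8 = 241.8750.

241.88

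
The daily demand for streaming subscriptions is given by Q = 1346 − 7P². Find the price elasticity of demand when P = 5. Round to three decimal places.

At P = 5, Q = 1171.
dQ/dP = −14P = -70.
ε = (dQ/dP)(P/Q) = (-70)(5/1171).

-0.299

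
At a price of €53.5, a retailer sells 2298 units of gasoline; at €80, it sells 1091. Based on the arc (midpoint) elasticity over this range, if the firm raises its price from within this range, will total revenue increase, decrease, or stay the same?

Arc ε = (-1207/26.5)(66.75/1694.5) ≈ -1.794.
|ε| = 1.79 > 1, so demand is elastic. A price rise therefore reduces total revenue.

decrease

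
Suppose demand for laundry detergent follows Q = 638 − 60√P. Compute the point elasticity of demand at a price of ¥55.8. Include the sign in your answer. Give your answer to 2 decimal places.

-1.18

At P = 55.8, Q = 189.804.
dQ/dP = −60/(2√P) = -4.016.
ε = (dQ/dP)(P/Q) = (-4.016)(55.8/189.804).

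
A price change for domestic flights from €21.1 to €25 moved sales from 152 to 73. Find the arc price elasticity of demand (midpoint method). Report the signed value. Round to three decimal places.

-4.150

ΔQ = 73 − 152 = -79; ΔP = 25 − 21.1 = 3.9.
Midpoints: P̄ = 23.05, Q̄ = 112.5.
ε = (ΔQ/ΔP)(P̄/Q̄) = (-79/3.9)(23.05/112.5).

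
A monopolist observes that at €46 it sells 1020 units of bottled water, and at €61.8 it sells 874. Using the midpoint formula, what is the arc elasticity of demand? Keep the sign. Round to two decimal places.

ΔQ = 874 − 1020 = -146; ΔP = 61.8 − 46 = 15.8.
Midpoints: P̄ = 53.90, Q̄ = 947.0.
ε = (ΔQ/ΔP)(P̄/Q̄) = (-146/15.8)(53.90/947.0).

-0.53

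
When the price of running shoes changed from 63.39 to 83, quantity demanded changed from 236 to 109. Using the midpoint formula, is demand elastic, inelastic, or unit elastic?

Arc ε ≈ -2.748.
|ε| = 2.75 > 1.

elastic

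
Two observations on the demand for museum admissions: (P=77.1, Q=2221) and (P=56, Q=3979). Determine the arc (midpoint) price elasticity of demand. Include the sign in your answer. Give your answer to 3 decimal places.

-1.789

ΔQ = 3979 − 2221 = 1758; ΔP = 56 − 77.1 = -21.1.
Midpoints: P̄ = 66.55, Q̄ = 3100.0.
ε = (ΔQ/ΔP)(P̄/Q̄) = (1758/-21.1)(66.55/3100.0).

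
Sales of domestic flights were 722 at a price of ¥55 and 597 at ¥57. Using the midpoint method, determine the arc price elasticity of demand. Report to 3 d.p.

-5.307

ΔQ = 597 − 722 = -125; ΔP = 57 − 55 = 2.
Midpoints: P̄ = 56.00, Q̄ = 659.5.
ε = (ΔQ/ΔP)(P̄/Q̄) = (-125/2)(56.00/659.5).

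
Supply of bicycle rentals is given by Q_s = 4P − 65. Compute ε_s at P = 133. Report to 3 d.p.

1.139

At P = 133, Q_s = 467.
dQ_s/dP = 4.
ε_s = (dQ_s/dP)(P/Q_s) = (4)(133/467).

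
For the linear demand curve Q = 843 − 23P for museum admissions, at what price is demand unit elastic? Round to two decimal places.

For linear demand Q = a − bP, ε = −bP/(a − bP). |ε| = 1 when bP = a − bP, i.e. P = a/(2b).
P = 843/(2·23) = 843/46 = 18.3261.

18.33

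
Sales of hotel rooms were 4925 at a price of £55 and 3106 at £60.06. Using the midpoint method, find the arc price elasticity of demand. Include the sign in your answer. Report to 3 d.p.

-5.150

ΔQ = 3106 − 4925 = -1819; ΔP = 60.06 − 55 = 5.06.
Midpoints: P̄ = 57.53, Q̄ = 4015.5.
ε = (ΔQ/ΔP)(P̄/Q̄) = (-1819/5.06)(57.53/4015.5).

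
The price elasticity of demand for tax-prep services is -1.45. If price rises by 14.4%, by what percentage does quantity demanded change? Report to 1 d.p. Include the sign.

-20.9%

%ΔQ ≈ ε × %ΔP = (-1.45)(14.4%) = -20.88%.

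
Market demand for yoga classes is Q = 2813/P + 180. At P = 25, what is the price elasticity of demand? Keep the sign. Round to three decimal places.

At P = 25, Q = 292.520.
dQ/dP = −2813/P² = -4.501.
ε = (dQ/dP)(P/Q) = (-4.501)(25/292.520).

-0.385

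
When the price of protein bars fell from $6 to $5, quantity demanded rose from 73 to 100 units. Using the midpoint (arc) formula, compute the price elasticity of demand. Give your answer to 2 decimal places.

ΔQ = 100 − 73 = 27; ΔP = 5 − 6 = -1.
Midpoints: P̄ = 5.50, Q̄ = 86.5.
ε = (ΔQ/ΔP)(P̄/Q̄) = (27/-1)(5.50/86.5).

-1.72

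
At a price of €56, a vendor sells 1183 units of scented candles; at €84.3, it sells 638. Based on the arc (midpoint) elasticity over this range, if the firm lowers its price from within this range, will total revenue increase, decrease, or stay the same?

increase

Arc ε = (-545/28.3)(70.15/910.5) ≈ -1.484.
|ε| = 1.48 > 1, so demand is elastic. A price cut therefore raises total revenue.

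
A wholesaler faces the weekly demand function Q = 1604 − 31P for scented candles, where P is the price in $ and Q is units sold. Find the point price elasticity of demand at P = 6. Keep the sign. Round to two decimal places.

-0.13

At P = 6, Q = 1418.
dQ/dP = −31.
ε = (dQ/dP)(P/Q) = (-31)(6/1418).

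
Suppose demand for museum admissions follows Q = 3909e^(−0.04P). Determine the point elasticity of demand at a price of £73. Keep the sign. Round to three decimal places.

At P = 73, Q = 210.827.
dQ/dP = −0.04·3909e^(−0.04P) = −0.04Q = -8.433.
ε = (dQ/dP)(P/Q) = (-8.433)(73/210.827).
|ε| > 1, so demand is elastic at this price.

-2.920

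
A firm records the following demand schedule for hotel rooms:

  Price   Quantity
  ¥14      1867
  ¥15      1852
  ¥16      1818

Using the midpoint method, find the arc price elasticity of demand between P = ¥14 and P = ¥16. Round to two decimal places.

At P = 14, Q = 1867; at P = 16, Q = 1818.
ΔQ = -49, ΔP = 2. Midpoints: P̄ = 15.00, Q̄ = 1842.5.
ε = (ΔQ/ΔP)(P̄/Q̄) = (-49/2)(15.00/1842.5).

-0.20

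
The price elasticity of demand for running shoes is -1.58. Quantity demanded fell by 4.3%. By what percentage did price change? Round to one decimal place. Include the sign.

%ΔP ≈ %ΔQ / ε = (-4.3%)/(-1.58) = 2.72%.

2.7%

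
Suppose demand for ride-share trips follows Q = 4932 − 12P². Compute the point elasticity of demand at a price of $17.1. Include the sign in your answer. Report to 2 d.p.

At P = 17.1, Q = 1423.080.
dQ/dP = −24P = -410.400.
ε = (dQ/dP)(P/Q) = (-410.400)(17.1/1423.080).

-4.93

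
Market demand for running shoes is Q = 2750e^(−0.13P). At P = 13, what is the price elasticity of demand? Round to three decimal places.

At P = 13, Q = 507.429.
dQ/dP = −0.13·2750e^(−0.13P) = −0.13Q = -65.966.
ε = (dQ/dP)(P/Q) = (-65.966)(13/507.429).

-1.690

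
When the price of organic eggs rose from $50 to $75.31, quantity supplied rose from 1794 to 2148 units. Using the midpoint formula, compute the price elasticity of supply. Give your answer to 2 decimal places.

0.44

ΔQ = 2148 − 1794 = 354; ΔP = 75.31 − 50 = 25.31.
Midpoints: P̄ = 62.66, Q̄ = 1971.0.
ε_s = (ΔQ/ΔP)(P̄/Q̄) = (354/25.31)(62.66/1971.0).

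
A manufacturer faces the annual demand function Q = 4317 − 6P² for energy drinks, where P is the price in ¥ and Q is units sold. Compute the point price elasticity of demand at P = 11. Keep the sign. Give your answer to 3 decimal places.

At P = 11, Q = 3591.
dQ/dP = −12P = -132.
ε = (dQ/dP)(P/Q) = (-132)(11/3591).

-0.404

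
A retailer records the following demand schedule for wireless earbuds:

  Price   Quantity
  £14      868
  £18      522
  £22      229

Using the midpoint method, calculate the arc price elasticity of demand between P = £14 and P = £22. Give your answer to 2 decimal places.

At P = 14, Q = 868; at P = 22, Q = 229.
ΔQ = -639, ΔP = 8. Midpoints: P̄ = 18.00, Q̄ = 548.5.
ε = (ΔQ/ΔP)(P̄/Q̄) = (-639/8)(18.00/548.5).

-2.62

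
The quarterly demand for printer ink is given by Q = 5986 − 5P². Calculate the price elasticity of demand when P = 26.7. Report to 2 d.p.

-2.94

At P = 26.7, Q = 2421.550.
dQ/dP = −10P = -267.
ε = (dQ/dP)(P/Q) = (-267)(26.7/2421.550).
|ε| > 1, so demand is elastic at this price.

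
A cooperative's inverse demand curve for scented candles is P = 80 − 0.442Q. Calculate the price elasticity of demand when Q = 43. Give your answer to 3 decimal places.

At Q = 43, P = 80 − 0.442(43) = 60.99.
dP/dQ = −0.442, so dQ/dP = 1/(−0.442) = -2.262.
ε = (dQ/dP)(P/Q) = (-2.262)(60.99/43).

-3.209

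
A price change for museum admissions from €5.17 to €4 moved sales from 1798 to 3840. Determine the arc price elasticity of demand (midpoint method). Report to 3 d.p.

-2.839

ΔQ = 3840 − 1798 = 2042; ΔP = 4 − 5.17 = -1.17.
Midpoints: P̄ = 4.58, Q̄ = 2819.0.
ε = (ΔQ/ΔP)(P̄/Q̄) = (2042/-1.17)(4.58/2819.0).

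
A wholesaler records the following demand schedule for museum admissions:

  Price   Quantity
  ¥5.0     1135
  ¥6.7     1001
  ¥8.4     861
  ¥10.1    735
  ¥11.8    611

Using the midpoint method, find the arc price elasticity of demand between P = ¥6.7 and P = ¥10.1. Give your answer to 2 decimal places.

At P = 6.7, Q = 1001; at P = 10.1, Q = 735.
ΔQ = -266, ΔP = 3.4. Midpoints: P̄ = 8.40, Q̄ = 868.0.
ε = (ΔQ/ΔP)(P̄/Q̄) = (-266/3.4)(8.40/868.0).

-0.76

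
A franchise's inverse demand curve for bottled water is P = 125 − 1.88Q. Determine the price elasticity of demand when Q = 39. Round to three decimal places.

-0.705

At Q = 39, P = 125 − 1.88(39) = 51.68.
dP/dQ = −1.88, so dQ/dP = 1/(−1.88) = -0.532.
ε = (dQ/dP)(P/Q) = (-0.532)(51.68/39).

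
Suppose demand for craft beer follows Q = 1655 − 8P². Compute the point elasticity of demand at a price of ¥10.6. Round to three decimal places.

-2.378

At P = 10.6, Q = 756.120.
dQ/dP = −16P = -169.600.
ε = (dQ/dP)(P/Q) = (-169.600)(10.6/756.120).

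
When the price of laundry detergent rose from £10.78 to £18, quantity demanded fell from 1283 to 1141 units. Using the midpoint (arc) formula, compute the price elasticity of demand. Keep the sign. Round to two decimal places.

ΔQ = 1141 − 1283 = -142; ΔP = 18 − 10.78 = 7.22.
Midpoints: P̄ = 14.39, Q̄ = 1212.0.
ε = (ΔQ/ΔP)(P̄/Q̄) = (-142/7.22)(14.39/1212.0).

-0.23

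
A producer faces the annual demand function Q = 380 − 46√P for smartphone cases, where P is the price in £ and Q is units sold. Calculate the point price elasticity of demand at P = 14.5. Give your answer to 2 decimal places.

At P = 14.5, Q = 204.837.
dQ/dP = −46/(2√P) = -6.040.
ε = (dQ/dP)(P/Q) = (-6.040)(14.5/204.837).

-0.43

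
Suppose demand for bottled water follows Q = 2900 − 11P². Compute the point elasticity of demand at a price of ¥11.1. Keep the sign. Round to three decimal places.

-1.755

At P = 11.1, Q = 1544.690.
dQ/dP = −22P = -244.200.
ε = (dQ/dP)(P/Q) = (-244.200)(11.1/1544.690).
|ε| > 1, so demand is elastic at this price.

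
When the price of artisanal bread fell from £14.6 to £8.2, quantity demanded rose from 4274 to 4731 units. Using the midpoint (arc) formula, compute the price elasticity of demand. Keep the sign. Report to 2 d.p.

-0.18

ΔQ = 4731 − 4274 = 457; ΔP = 8.2 − 14.6 = -6.4.
Midpoints: P̄ = 11.40, Q̄ = 4502.5.
ε = (ΔQ/ΔP)(P̄/Q̄) = (457/-6.4)(11.40/4502.5).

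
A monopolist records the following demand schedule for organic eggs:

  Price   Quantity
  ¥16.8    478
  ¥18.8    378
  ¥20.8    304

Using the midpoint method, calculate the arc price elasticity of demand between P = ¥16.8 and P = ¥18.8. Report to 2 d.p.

At P = 16.8, Q = 478; at P = 18.8, Q = 378.
ΔQ = -100, ΔP = 2.0. Midpoints: P̄ = 17.80, Q̄ = 428.0.
ε = (ΔQ/ΔP)(P̄/Q̄) = (-100/2.0)(17.80/428.0).

-2.08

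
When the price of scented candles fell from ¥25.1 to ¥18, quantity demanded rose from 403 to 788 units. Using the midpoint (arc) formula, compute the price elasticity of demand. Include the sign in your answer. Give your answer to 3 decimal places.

-1.962

ΔQ = 788 − 403 = 385; ΔP = 18 − 25.1 = -7.1.
Midpoints: P̄ = 21.55, Q̄ = 595.5.
ε = (ΔQ/ΔP)(P̄/Q̄) = (385/-7.1)(21.55/595.5).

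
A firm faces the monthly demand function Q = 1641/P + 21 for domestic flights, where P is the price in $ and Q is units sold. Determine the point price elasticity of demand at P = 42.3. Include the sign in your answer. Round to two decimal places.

-0.65

At P = 42.3, Q = 59.794.
dQ/dP = −1641/P² = -0.917.
ε = (dQ/dP)(P/Q) = (-0.917)(42.3/59.794).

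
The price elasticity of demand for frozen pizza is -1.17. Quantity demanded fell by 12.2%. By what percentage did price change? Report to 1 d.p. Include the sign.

%ΔP ≈ %ΔQ / ε = (-12.2%)/(-1.17) = 10.43%.

10.4%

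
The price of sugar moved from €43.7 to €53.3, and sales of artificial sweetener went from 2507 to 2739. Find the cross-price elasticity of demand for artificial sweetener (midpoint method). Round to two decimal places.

ΔQ_x = 2739 − 2507 = 232; ΔP_y = 53.3 − 43.7 = 9.6.
Midpoints: P̄_y = 48.50, Q̄_x = 2623.0.
ε_xy = (ΔQ_x/ΔP_y)(P̄_y/Q̄_x) = (232/9.6)(48.50/2623.0).

0.45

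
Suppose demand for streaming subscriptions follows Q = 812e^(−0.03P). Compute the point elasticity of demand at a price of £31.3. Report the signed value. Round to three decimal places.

At P = 31.3, Q = 317.507.
dQ/dP = −0.03·812e^(−0.03P) = −0.03Q = -9.525.
ε = (dQ/dP)(P/Q) = (-9.525)(31.3/317.507).

-0.939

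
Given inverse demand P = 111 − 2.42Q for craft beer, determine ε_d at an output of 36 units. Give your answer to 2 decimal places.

-0.27

At Q = 36, P = 111 − 2.42(36) = 23.88.
dP/dQ = −2.42, so dQ/dP = 1/(−2.42) = -0.413.
ε = (dQ/dP)(P/Q) = (-0.413)(23.88/36).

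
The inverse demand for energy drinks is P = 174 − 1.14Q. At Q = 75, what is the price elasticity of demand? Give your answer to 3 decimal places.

-1.035

At Q = 75, P = 174 − 1.14(75) = 88.50.
dP/dQ = −1.14, so dQ/dP = 1/(−1.14) = -0.877.
ε = (dQ/dP)(P/Q) = (-0.877)(88.50/75).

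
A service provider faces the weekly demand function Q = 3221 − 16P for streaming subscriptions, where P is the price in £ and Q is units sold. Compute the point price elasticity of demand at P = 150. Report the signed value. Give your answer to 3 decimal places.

-2.923

At P = 150, Q = 821.
dQ/dP = −16.
ε = (dQ/dP)(P/Q) = (-16)(150/821).
|ε| > 1, so demand is elastic at this price.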